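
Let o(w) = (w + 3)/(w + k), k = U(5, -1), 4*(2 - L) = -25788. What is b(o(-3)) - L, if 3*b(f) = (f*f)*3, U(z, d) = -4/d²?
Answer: -6449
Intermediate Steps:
L = 6449 (L = 2 - ¼*(-25788) = 2 + 6447 = 6449)
U(z, d) = -4/d²
k = -4 (k = -4/(-1)² = -4*1 = -4)
o(w) = (3 + w)/(-4 + w) (o(w) = (w + 3)/(w - 4) = (3 + w)/(-4 + w))
b(f) = f² (b(f) = ((f*f)*3)/3 = (f²*3)/3 = (3*f²)/3 = f²)
b(o(-3)) - L = ((3 - 3)/(-4 - 3))² - 1*6449 = (0/(-7))² - 6449 = (-⅐*0)² - 6449 = 0² - 6449 = 0 - 6449 = -6449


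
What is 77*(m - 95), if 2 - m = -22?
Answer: -5467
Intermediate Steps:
m = 24 (m = 2 - 1*(-22) = 2 + 22 = 24)
77*(m - 95) = 77*(24 - 95) = 77*(-71) = -5467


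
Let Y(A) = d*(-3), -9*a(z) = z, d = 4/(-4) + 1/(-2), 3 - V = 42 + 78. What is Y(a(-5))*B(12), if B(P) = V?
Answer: -1053/2 ≈ -526.50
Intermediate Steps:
V = -117 (V = 3 - (42 + 78) = 3 - 1*120 = 3 - 120 = -117)
d = -3/2 (d = 4*(-1/4) + 1*(-1/2) = -1 - 1/2 = -3/2 ≈ -1.5000)
a(z) = -z/9
B(P) = -117
Y(A) = 9/2 (Y(A) = -3/2*(-3) = 9/2)
Y(a(-5))*B(12) = (9/2)*(-117) = -1053/2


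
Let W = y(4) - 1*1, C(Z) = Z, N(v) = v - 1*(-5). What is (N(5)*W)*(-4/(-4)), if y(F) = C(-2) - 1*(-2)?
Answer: -10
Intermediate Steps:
N(v) = 5 + v (N(v) = v + 5 = 5 + v)
y(F) = 0 (y(F) = -2 - 1*(-2) = -2 + 2 = 0)
W = -1 (W = 0 - 1*1 = 0 - 1 = -1)
(N(5)*W)*(-4/(-4)) = ((5 + 5)*(-1))*(-4/(-4)) = (10*(-1))*(-4*(-¼)) = -10*1 = -10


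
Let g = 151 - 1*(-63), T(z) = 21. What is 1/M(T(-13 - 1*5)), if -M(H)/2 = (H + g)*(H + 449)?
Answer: -1/220900 ≈ -4.5269e-6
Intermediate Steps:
g = 214 (g = 151 + 63 = 214)
M(H) = -2*(214 + H)*(449 + H) (M(H) = -2*(H + 214)*(H + 449) = -2*(214 + H)*(449 + H))
1/M(T(-13 - 1*5)) = 1/(-192172 - 1326*21 - 2*21²) = 1/(-192172 - 27846 - 2*441) = 1/(-192172 - 27846 - 882) = 1/(-220900) = -1/220900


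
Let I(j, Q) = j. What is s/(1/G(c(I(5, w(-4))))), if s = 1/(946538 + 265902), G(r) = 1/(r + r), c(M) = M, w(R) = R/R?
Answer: 1/12124400 ≈ 8.2478e-8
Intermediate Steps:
w(R) = 1
G(r) = 1/(2*r)
s = 1/1212440 ≈ 8.2478e-7
s/(1/G(c(I(5, w(-4))))) = 1/(1212440*(1/((½)/5))) = 1/(1212440*(1/((½)*(⅕)))) = 1/(1212440*(1/(⅒))) = (1/1212440)/10 = (1/1212440)*(⅒) = 1/12124400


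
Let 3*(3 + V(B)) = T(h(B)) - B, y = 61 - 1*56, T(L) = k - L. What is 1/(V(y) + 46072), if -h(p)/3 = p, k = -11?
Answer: 3/138206 ≈ 2.1707e-5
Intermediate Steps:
h(p) = -3*p
T(L) = -11 - L
y = 5 (y = 61 - 56 = 5)
V(B) = -20/3 + 2*B/3 (V(B) = -3 + ((-11 - (-3)*B) - B)/3 = -3 + ((-11 + 3*B) - B)/3 = -3 + (-11 + 2*B)/3 = -3 + (-11/3 + 2*B/3) = -20/3 + 2*B/3)
1/(V(y) + 46072) = 1/((-20/3 + (⅔)*5) + 46072) = 1/((-20/3 + 10/3) + 46072) = 1/(-10/3 + 46072) = 1/(138206/3) = 3/138206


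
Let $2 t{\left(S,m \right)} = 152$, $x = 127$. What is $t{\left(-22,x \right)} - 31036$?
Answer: $-30960$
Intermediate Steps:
$t{\left(S,m \right)} = 76$ ($t{\left(S,m \right)} = \frac{1}{2} \cdot 152 = 76$)
$t{\left(-22,x \right)} - 31036 = 76 - 31036 = -30960$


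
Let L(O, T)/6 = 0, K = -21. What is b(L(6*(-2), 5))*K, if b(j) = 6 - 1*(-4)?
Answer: -210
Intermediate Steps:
L(O, T) = 0 (L(O, T) = 6*0 = 0)
b(j) = 10 (b(j) = 6 + 4 = 10)
b(L(6*(-2), 5))*K = 10*(-21) = -210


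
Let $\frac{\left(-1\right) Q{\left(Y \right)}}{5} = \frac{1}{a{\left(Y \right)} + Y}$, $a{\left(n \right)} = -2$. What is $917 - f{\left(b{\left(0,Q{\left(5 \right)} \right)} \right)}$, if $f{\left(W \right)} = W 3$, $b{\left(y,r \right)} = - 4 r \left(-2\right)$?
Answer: $957$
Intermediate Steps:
$Q{\left(Y \right)} = - \frac{5}{-2 + Y}$
$b{\left(y,r \right)} = 8 r$
$f{\left(W \right)} = 3 W$
$917 - f{\left(b{\left(0,Q{\left(5 \right)} \right)} \right)} = 917 - 3 \cdot 8 \left(- \frac{5}{-2 + 5}\right) = 917 - 3 \cdot 8 \left(- \frac{5}{3}\right) = 917 - 3 \left(- \frac{40}{3}\right) = 917 - -40 = 917 + 40 = 957$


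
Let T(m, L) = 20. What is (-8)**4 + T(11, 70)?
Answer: 4116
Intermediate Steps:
(-8)**4 + T(11, 70) = (-8)**4 + 20 = 4096 + 20 = 4116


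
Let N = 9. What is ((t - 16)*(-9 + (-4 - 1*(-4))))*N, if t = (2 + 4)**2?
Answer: -1620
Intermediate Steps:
t = 36 (t = 6**2 = 36)
((t - 16)*(-9 + (-4 - 1*(-4))))*N = ((36 - 16)*(-9 + (-4 - 1*(-4))))*9 = (20*(-9 + (-4 + 4)))*9 = (20*(-9 + 0))*9 = (20*(-9))*9 = -180*9 = -1620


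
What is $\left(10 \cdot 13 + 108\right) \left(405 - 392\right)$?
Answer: $3094$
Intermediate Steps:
$\left(10 \cdot 13 + 108\right) \left(405 - 392\right) = \left(130 + 108\right) 13 = 238 \cdot 13 = 3094$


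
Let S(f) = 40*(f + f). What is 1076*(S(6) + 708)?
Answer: 1278288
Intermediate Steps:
S(f) = 80*f (S(f) = 40*(2*f) = 80*f)
1076*(S(6) + 708) = 1076*(80*6 + 708) = 1076*(480 + 708) = 1076*1188 = 1278288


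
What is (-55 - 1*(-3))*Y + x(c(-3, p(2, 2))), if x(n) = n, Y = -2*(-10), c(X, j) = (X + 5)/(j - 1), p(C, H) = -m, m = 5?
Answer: -3121/3 ≈ -1040.3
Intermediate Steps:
p(C, H) = -5 (p(C, H) = -1*5 = -5)
c(X, j) = (5 + X)/(-1 + j)
Y = 20
(-55 - 1*(-3))*Y + x(c(-3, p(2, 2))) = (-55 - 1*(-3))*20 + (5 - 3)/(-1 - 5) = (-55 + 3)*20 + 2/(-6) = -52*20 - 1/6*2 = -1040 - 1/3 = -3121/3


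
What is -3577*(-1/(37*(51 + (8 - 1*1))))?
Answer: 3577/2146 ≈ 1.6668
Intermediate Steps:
-3577*(-1/(37*(51 + (8 - 1*1)))) = -3577*(-1/(37*(51 + (8 - 1)))) = -3577*(-1/(37*(51 + 7))) = -3577/((-37*58)) = -3577/(-2146) = -3577*(-1/2146) = 3577/2146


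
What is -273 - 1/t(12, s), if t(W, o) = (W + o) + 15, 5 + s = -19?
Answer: -820/3 ≈ -273.33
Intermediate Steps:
s = -24 (s = -5 - 19 = -24)
t(W, o) = 15 + W + o
-273 - 1/t(12, s) = -273 - 1/(15 + 12 - 24) = -273 - 1/3 = -820/3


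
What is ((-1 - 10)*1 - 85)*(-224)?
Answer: 21504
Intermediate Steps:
((-1 - 10)*1 - 85)*(-224) = (-11*1 - 85)*(-224) = (-11 - 85)*(-224) = -96*(-224) = 21504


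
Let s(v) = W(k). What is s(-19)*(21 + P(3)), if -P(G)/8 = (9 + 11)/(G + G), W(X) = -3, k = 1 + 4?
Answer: 17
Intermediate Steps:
k = 5
s(v) = -3
P(G) = -80/G (P(G) = -8*(9 + 11)/(G + G) = -160/(2*G) = -160*1/(2*G) = -80/G)
s(-19)*(21 + P(3)) = -3*(21 - 80/3) = -3*(-17/3) = 17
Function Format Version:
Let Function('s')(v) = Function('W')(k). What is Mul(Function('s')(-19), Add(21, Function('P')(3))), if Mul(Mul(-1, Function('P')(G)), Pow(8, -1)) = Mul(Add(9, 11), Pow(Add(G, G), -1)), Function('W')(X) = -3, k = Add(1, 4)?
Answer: 17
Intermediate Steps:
k = 5
Function('s')(v) = -3
Function('P')(G) = Mul(-80, Pow(G, -1)) (Function('P')(G) = Mul(-8, Mul(Add(9, 11), Pow(Add(G, G), -1))) = Mul(-8, Mul(20, Pow(Mul(2, G), -1))) = Mul(-8, Mul(20, Mul(Rational(1, 2), Pow(G, -1)))) = Mul(-8, Mul(10, Pow(G, -1))) = Mul(-80, Pow(G, -1)))
Mul(Function('s')(-19), Add(21, Function('P')(3))) = Mul(-3, Add(21, Mul(-80, Pow(3, -1)))) = Mul(-3, Add(21, Mul(-80, Rational(1, 3)))) = Mul(-3, Add(21, Rational(-80, 3))) = Mul(-3, Rational(-17, 3)) = 17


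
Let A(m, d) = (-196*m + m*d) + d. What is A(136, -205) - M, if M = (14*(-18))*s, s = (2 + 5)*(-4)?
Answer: -61797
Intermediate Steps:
s = -28 (s = 7*(-4) = -28)
A(m, d) = d - 196*m + d*m (A(m, d) = (-196*m + d*m) + d = d - 196*m + d*m)
M = 7056 (M = (14*(-18))*(-28) = -252*(-28) = 7056)
A(136, -205) - M = (-205 - 196*136 - 205*136) - 1*7056 = (-205 - 26656 - 27880) - 7056 = -54741 - 7056 = -61797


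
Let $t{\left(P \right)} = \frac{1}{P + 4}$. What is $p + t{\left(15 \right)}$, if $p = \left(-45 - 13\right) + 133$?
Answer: $\frac{1426}{19} \approx 75.053$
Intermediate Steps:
$t{\left(P \right)} = \frac{1}{4 + P}$
$p = 75$ ($p = -58 + 133 = 75$)
$p + t{\left(15 \right)} = 75 + \frac{1}{4 + 15} = 75 + \frac{1}{19} = \frac{1426}{19}$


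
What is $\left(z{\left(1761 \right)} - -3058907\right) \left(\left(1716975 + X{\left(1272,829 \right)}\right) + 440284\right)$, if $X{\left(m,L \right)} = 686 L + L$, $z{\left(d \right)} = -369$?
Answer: $8339966364716$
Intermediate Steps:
$X{\left(m,L \right)} = 687 L$
$\left(z{\left(1761 \right)} - -3058907\right) \left(\left(1716975 + X{\left(1272,829 \right)}\right) + 440284\right) = \left(-369 - -3058907\right) \left(\left(1716975 + 687 \cdot 829\right) + 440284\right) = \left(-369 + 3058907\right) \left(\left(1716975 + 569523\right) + 440284\right) = 3058538 \left(2286498 + 440284\right) = 3058538 \cdot 2726782 = 8339966364716$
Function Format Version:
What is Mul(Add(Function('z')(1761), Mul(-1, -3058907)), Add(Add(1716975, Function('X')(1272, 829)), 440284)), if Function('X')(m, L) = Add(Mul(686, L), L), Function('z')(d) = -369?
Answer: 8339966364716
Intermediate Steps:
Function('X')(m, L) = Mul(687, L)
Mul(Add(Function('z')(1761), Mul(-1, -3058907)), Add(Add(1716975, Function('X')(1272, 829)), 440284)) = Mul(Add(-369, Mul(-1, -3058907)), Add(Add(1716975, Mul(687, 829)), 440284)) = Mul(Add(-369, 3058907), Add(Add(1716975, 569523), 440284)) = Mul(3058538, Add(2286498, 440284)) = Mul(3058538, 2726782) = 8339966364716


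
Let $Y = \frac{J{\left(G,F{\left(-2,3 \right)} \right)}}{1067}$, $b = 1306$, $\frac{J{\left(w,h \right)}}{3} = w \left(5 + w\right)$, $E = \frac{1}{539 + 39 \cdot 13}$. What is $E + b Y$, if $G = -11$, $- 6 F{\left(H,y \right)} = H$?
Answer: $\frac{24589465}{101462} \approx 242.35$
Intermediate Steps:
$F{\left(H,y \right)} = - \frac{H}{6}$
$E = \frac{1}{1046}$ ($E = \frac{1}{539 + 507} = \frac{1}{1046} \approx 0.00095602$)
$J{\left(w,h \right)} = 3 w \left(5 + w\right)$
$Y = \frac{18}{97}$ ($Y = \frac{3 \left(-11\right) \left(5 - 11\right)}{1067} = 3 \left(-11\right) \left(-6\right) \frac{1}{1067} = 198 \cdot \frac{1}{1067} = \frac{18}{97} \approx 0.18557$)
$E + b Y = \frac{1}{1046} + 1306 \cdot \frac{18}{97} = \frac{1}{1046} + \frac{23508}{97} = \frac{24589465}{101462}$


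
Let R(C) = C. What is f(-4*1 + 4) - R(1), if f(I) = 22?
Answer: 21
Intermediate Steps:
f(-4*1 + 4) - R(1) = 22 - 1*1 = 22 - 1 = 21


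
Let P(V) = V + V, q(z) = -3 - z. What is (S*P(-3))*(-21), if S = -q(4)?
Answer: 882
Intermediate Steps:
S = 7 (S = -(-3 - 1*4) = -(-3 - 4) = -1*(-7) = 7)
P(V) = 2*V
(S*P(-3))*(-21) = (7*(2*(-3)))*(-21) = (7*(-6))*(-21) = -42*(-21) = 882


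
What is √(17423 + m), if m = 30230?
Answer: √47653 ≈ 218.30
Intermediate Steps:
√(17423 + m) = √(17423 + 30230) = √47653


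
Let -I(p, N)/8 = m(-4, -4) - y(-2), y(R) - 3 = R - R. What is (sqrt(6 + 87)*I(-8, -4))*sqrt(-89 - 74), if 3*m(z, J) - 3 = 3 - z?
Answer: -8*I*sqrt(15159)/3 ≈ -328.33*I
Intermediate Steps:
m(z, J) = 2 - z/3 (m(z, J) = 1 + (3 - z)/3 = 1 + (1 - z/3) = 2 - z/3)
y(R) = 3 (y(R) = 3 + (R - R) = 3 + 0 = 3)
I(p, N) = -8/3 (I(p, N) = -8*((2 - 1/3*(-4)) - 1*3) = -8*((2 + 4/3) - 3) = -8*(10/3 - 3) = -8*1/3 = -8/3)
(sqrt(6 + 87)*I(-8, -4))*sqrt(-89 - 74) = (sqrt(6 + 87)*(-8/3))*sqrt(-89 - 74) = (sqrt(93)*(-8/3))*sqrt(-163) = (-8*sqrt(93)/3)*(I*sqrt(163)) = -8*I*sqrt(15159)/3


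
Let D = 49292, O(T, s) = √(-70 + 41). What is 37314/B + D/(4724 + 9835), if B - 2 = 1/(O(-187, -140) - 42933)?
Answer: 667679925755844250/35780190348873 + 12438*I*√29/2457599447 ≈ 18661.0 + 2.7255e-5*I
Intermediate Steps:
O(T, s) = I*√29 (O(T, s) = √(-29) = I*√29)
B = 2 + 1/(-42933 + I*√29) (B = 2 + 1/(I*√29 - 42933) = 2 + 1/(-42933 + I*√29) ≈ 2.0 - 2.9216e-9*I)
37314/B + D/(4724 + 9835) = 37314/(3686442103/1843242518 - I*√29/1843242518) + 49292/(4724 + 9835) = 37314/(3686442103/1843242518 - I*√29/1843242518) + 49292/14559 = 49292/14559 + 37314/(3686442103/1843242518 - I*√29/1843242518)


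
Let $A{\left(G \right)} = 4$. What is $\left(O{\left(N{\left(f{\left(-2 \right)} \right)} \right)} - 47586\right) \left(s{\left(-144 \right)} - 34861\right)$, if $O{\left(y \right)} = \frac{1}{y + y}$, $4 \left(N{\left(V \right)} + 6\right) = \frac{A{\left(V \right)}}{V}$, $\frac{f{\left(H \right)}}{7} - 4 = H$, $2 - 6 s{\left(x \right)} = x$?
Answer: $\frac{412777398950}{249} \approx 1.6577 \cdot 10^{9}$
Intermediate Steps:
$s{\left(x \right)} = \frac{1}{3} - \frac{x}{6}$
$f{\left(H \right)} = 28 + 7 H$
$N{\left(V \right)} = -6 + \frac{1}{V}$ ($N{\left(V \right)} = -6 + \frac{4 \frac{1}{V}}{4} = -6 + \frac{1}{V}$)
$O{\left(y \right)} = \frac{1}{2 y}$
$\left(O{\left(N{\left(f{\left(-2 \right)} \right)} \right)} - 47586\right) \left(s{\left(-144 \right)} - 34861\right) = \left(\frac{1}{2 \left(-6 + \frac{1}{28 + 7 \left(-2\right)}\right)} - 47586\right) \left(\left(\frac{1}{3} - -24\right) - 34861\right) = \left(\frac{1}{2 \left(-6 + \frac{1}{28 - 14}\right)} - 47586\right) \left(\left(\frac{1}{3} + 24\right) - 34861\right) = \left(\frac{1}{2 \left(-6 + \frac{1}{14}\right)} - 47586\right) \left(\frac{73}{3} - 34861\right) = \left(\frac{1}{2 \left(-6 + \frac{1}{14}\right)} - 47586\right) \left(- \frac{104510}{3}\right) = \left(\frac{1}{2 \left(- \frac{83}{14}\right)} - 47586\right) \left(- \frac{104510}{3}\right) = \left(\frac{1}{2} \left(- \frac{14}{83}\right) - 47586\right) \left(- \frac{104510}{3}\right) = \left(- \frac{7}{83} - 47586\right) \left(- \frac{104510}{3}\right) = \left(- \frac{3949645}{83}\right) \left(- \frac{104510}{3}\right) = \frac{412777398950}{249}$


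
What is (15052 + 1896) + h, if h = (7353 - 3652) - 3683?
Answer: 16966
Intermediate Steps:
h = 18 (h = 3701 - 3683 = 18)
(15052 + 1896) + h = (15052 + 1896) + 18 = 16948 + 18 = 16966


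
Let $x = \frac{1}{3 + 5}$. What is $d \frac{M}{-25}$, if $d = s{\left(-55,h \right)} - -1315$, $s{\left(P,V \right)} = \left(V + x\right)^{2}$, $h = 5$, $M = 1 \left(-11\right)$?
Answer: $\frac{944251}{1600} \approx 590.16$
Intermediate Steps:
$x = \frac{1}{8} \approx 0.125$
$M = -11$
$s{\left(P,V \right)} = \left(\frac{1}{8} + V\right)^{2}$ ($s{\left(P,V \right)} = \left(V + \frac{1}{8}\right)^{2} = \left(\frac{1}{8} + V\right)^{2}$)
$d = \frac{85841}{64}$ ($d = \frac{\left(1 + 8 \cdot 5\right)^{2}}{64} - -1315 = \frac{\left(1 + 40\right)^{2}}{64} + 1315 = \frac{41^{2}}{64} + 1315 = \frac{1}{64} \cdot 1681 + 1315 = \frac{1681}{64} + 1315 = \frac{85841}{64} \approx 1341.3$)
$d \frac{M}{-25} = \frac{85841 \left(- \frac{11}{-25}\right)}{64} = \frac{85841 \left(\left(-11\right) \left(- \frac{1}{25}\right)\right)}{64} = \frac{85841}{64} \cdot \frac{11}{25} = \frac{944251}{1600}$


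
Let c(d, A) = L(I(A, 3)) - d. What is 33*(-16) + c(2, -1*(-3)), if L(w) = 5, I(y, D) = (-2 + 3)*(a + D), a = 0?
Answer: -525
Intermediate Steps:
I(y, D) = D (I(y, D) = (-2 + 3)*(0 + D) = 1*D = D)
c(d, A) = 5 - d
33*(-16) + c(2, -1*(-3)) = 33*(-16) + (5 - 1*2) = -528 + (5 - 2) = -528 + 3 = -525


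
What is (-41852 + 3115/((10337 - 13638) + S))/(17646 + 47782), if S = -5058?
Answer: -349843983/546912652 ≈ -0.63967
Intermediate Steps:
(-41852 + 3115/((10337 - 13638) + S))/(17646 + 47782) = (-41852 + 3115/((10337 - 13638) - 5058))/(17646 + 47782) = (-41852 + 3115/(-3301 - 5058))/65428 = (-41852 + 3115/(-8359))*(1/65428) = (-41852 + 3115*(-1/8359))*(1/65428) = (-41852 - 3115/8359)*(1/65428) = -349843983/8359*1/65428 = -349843983/546912652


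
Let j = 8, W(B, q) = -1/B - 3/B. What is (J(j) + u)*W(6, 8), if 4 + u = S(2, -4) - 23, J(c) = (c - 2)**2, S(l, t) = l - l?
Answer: -6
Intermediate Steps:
W(B, q) = -4/B
S(l, t) = 0
J(c) = (-2 + c)**2
u = -27 (u = -4 + (0 - 23) = -4 - 23 = -27)
(J(j) + u)*W(6, 8) = ((-2 + 8)**2 - 27)*(-4/6) = (6**2 - 27)*(-4*1/6) = (36 - 27)*(-2/3) = 9*(-2/3) = -6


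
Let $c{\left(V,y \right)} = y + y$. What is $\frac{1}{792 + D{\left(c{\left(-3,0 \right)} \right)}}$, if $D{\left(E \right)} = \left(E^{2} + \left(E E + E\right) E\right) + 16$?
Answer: $\frac{1}{808} \approx 0.0012376$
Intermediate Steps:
$c{\left(V,y \right)} = 2 y$
$D{\left(E \right)} = 16 + E^{2} + E \left(E + E^{2}\right)$ ($D{\left(E \right)} = \left(E^{2} + \left(E^{2} + E\right) E\right) + 16 = \left(E^{2} + \left(E + E^{2}\right) E\right) + 16 = \left(E^{2} + E \left(E + E^{2}\right)\right) + 16 = 16 + E^{2} + E \left(E + E^{2}\right)$)
$\frac{1}{792 + D{\left(c{\left(-3,0 \right)} \right)}} = \frac{1}{792 + \left(16 + \left(2 \cdot 0\right)^{3} + 2 \left(2 \cdot 0\right)^{2}\right)} = \frac{1}{792 + \left(16 + 0^{3} + 2 \cdot 0^{2}\right)} = \frac{1}{792 + \left(16 + 0 + 2 \cdot 0\right)} = \frac{1}{792 + \left(16 + 0 + 0\right)} = \frac{1}{792 + 16} = \frac{1}{808}$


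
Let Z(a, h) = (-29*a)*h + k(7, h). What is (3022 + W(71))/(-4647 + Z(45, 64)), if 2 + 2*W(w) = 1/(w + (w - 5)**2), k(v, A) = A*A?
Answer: -26747935/744364634 ≈ -0.035934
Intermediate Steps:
k(v, A) = A**2
W(w) = -1 + 1/(2*(w + (-5 + w)**2)) (W(w) = -1 + 1/(2*(w + (w - 5)**2)) = -1 + 1/(2*(w + (-5 + w)**2)))
Z(a, h) = h**2 - 29*a*h (Z(a, h) = (-29*a)*h + h**2 = -29*a*h + h**2 = h**2 - 29*a*h)
(3022 + W(71))/(-4647 + Z(45, 64)) = (3022 + (-49/2 - 1*71**2 + 9*71)/(25 + 71**2 - 9*71))/(-4647 + 64*(64 - 29*45)) = (3022 + (-49/2 - 1*5041 + 639)/(25 + 5041 - 639))/(-4647 + 64*(64 - 1305)) = (3022 + (-49/2 - 5041 + 639)/4427)/(-4647 + 64*(-1241)) = (3022 + (1/4427)*(-8853/2))/(-4647 - 79424) = (3022 - 8853/8854)/(-84071) = (26747935/8854)*(-1/84071) = -26747935/744364634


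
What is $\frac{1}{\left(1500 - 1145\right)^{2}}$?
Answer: $\frac{1}{126025} \approx 7.9349 \cdot 10^{-6}$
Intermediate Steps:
$\frac{1}{\left(1500 - 1145\right)^{2}} = \frac{1}{355^{2}} = \frac{1}{126025}$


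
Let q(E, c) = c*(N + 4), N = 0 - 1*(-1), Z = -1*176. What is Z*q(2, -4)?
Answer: 3520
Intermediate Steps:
Z = -176
N = 1 (N = 0 + 1 = 1)
q(E, c) = 5*c (q(E, c) = c*(1 + 4) = c*5 = 5*c)
Z*q(2, -4) = -880*(-4) = -176*(-20) = 3520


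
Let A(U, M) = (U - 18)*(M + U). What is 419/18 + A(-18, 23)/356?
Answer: 36481/1602 ≈ 22.772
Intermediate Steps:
A(U, M) = (-18 + U)*(M + U)
419/18 + A(-18, 23)/356 = 419/18 + ((-18)² - 18*23 - 18*(-18) + 23*(-18))/356 = 419*(1/18) + (324 - 414 + 324 - 414)*(1/356) = 419/18 - 180*1/356 = 419/18 - 45/89 = 36481/1602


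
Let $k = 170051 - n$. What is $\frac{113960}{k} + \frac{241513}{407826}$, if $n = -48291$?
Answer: $\frac{49604141203}{44522772246} \approx 1.1141$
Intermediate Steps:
$k = 218342$ ($k = 170051 - -48291 = 170051 + 48291 = 218342$)
$\frac{113960}{k} + \frac{241513}{407826} = \frac{113960}{218342} + \frac{241513}{407826} = 113960 \cdot \frac{1}{218342} + 241513 \cdot \frac{1}{407826} = \frac{56980}{109171} + \frac{241513}{407826} = \frac{49604141203}{44522772246}$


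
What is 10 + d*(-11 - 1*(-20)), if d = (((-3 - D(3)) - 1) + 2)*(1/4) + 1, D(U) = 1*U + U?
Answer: 1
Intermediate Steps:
D(U) = 2*U (D(U) = U + U = 2*U)
d = -1 (d = (((-3 - 2*3) - 1) + 2)*(1/4) + 1 = (((-3 - 1*6) - 1) + 2)*(1*(¼)) + 1 = (((-3 - 6) - 1) + 2)*(¼) + 1 = ((-9 - 1) + 2)*(¼) + 1 = (-10 + 2)*(¼) + 1 = -8*¼ + 1 = -2 + 1 = -1)
10 + d*(-11 - 1*(-20)) = 10 - (-11 - 1*(-20)) = 10 - (-11 + 20) = 10 - 1*9 = 10 - 9 = 1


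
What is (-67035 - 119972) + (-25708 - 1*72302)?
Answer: -285017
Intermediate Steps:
(-67035 - 119972) + (-25708 - 1*72302) = -187007 + (-25708 - 72302) = -187007 - 98010 = -285017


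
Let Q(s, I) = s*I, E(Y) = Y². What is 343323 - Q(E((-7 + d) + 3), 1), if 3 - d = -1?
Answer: 343323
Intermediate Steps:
d = 4 (d = 3 - 1*(-1) = 3 + 1 = 4)
Q(s, I) = I*s
343323 - Q(E((-7 + d) + 3), 1) = 343323 - ((-7 + 4) + 3)² = 343323 - (-3 + 3)² = 343323 - 0² = 343323 - 0 = 343323 - 1*0 = 343323 + 0 = 343323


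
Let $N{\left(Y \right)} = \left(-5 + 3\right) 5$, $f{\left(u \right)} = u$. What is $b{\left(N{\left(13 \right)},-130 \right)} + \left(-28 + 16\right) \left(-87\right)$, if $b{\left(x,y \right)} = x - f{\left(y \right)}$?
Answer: $1164$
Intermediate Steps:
$N{\left(Y \right)} = -10$ ($N{\left(Y \right)} = \left(-2\right) 5 = -10$)
$b{\left(x,y \right)} = x - y$
$b{\left(N{\left(13 \right)},-130 \right)} + \left(-28 + 16\right) \left(-87\right) = \left(-10 - -130\right) + \left(-28 + 16\right) \left(-87\right) = \left(-10 + 130\right) - -1044 = 120 + 1044 = 1164$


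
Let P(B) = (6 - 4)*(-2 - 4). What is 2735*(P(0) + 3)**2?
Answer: 221535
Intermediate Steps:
P(B) = -12 (P(B) = 2*(-6) = -12)
2735*(P(0) + 3)**2 = 2735*(-12 + 3)**2 = 2735*(-9)**2 = 2735*81 = 221535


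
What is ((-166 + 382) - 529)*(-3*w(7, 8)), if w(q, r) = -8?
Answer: -7512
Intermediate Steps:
((-166 + 382) - 529)*(-3*w(7, 8)) = ((-166 + 382) - 529)*(-3*(-8)) = (216 - 529)*24 = -313*24 = -7512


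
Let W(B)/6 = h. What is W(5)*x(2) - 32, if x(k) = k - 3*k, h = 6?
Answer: -176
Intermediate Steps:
W(B) = 36 (W(B) = 6*6 = 36)
x(k) = -2*k
W(5)*x(2) - 32 = 36*(-2*2) - 32 = 36*(-4) - 32 = -144 - 32 = -176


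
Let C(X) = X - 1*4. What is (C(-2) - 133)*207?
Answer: -28773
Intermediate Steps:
C(X) = -4 + X (C(X) = X - 4 = -4 + X)
(C(-2) - 133)*207 = ((-4 - 2) - 133)*207 = (-6 - 133)*207 = -139*207 = -28773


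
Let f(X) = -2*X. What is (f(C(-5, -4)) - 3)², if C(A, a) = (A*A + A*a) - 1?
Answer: 8281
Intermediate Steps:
C(A, a) = -1 + A² + A*a (C(A, a) = (A² + A*a) - 1 = -1 + A² + A*a)
(f(C(-5, -4)) - 3)² = (-2*(-1 + (-5)² - 5*(-4)) - 3)² = (-2*(-1 + 25 + 20) - 3)² = (-2*44 - 3)² = (-88 - 3)² = (-91)² = 8281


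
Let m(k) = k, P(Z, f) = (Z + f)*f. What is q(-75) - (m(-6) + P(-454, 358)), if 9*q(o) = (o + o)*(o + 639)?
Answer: 24974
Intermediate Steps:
P(Z, f) = f*(Z + f)
q(o) = 2*o*(639 + o)/9 (q(o) = ((o + o)*(o + 639))/9 = ((2*o)*(639 + o))/9 = (2*o*(639 + o))/9 = 2*o*(639 + o)/9)
q(-75) - (m(-6) + P(-454, 358)) = (2/9)*(-75)*(639 - 75) - (-6 + 358*(-454 + 358)) = (2/9)*(-75)*564 - (-6 + 358*(-96)) = -9400 - (-6 - 34368) = -9400 - 1*(-34374) = -9400 + 34374 = 24974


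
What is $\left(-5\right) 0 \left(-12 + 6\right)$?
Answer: $0$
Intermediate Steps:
$\left(-5\right) 0 \left(-12 + 6\right) = 0 \left(-6\right) = 0$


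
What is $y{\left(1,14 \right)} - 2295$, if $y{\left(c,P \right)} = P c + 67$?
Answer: $-2214$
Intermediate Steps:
$y{\left(c,P \right)} = 67 + P c$
$y{\left(1,14 \right)} - 2295 = \left(67 + 14 \cdot 1\right) - 2295 = \left(67 + 14\right) - 2295 = 81 - 2295 = -2214$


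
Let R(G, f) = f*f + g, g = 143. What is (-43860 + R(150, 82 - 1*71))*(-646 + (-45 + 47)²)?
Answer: 27988632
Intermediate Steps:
R(G, f) = 143 + f² (R(G, f) = f*f + 143 = f² + 143 = 143 + f²)
(-43860 + R(150, 82 - 1*71))*(-646 + (-45 + 47)²) = (-43860 + (143 + (82 - 1*71)²))*(-646 + (-45 + 47)²) = (-43860 + (143 + (82 - 71)²))*(-646 + 2²) = (-43860 + (143 + 11²))*(-646 + 4) = (-43860 + (143 + 121))*(-642) = (-43860 + 264)*(-642) = -43596*(-642) = 27988632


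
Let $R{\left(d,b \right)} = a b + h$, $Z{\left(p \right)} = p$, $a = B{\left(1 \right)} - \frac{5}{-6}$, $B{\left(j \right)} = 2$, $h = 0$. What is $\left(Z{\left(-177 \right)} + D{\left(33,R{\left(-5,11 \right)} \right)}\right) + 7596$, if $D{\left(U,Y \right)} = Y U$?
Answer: $\frac{16895}{2} \approx 8447.5$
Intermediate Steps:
$a = \frac{17}{6}$ ($a = 2 - \frac{5}{-6} = 2 - - \frac{5}{6} = 2 + \frac{5}{6} = \frac{17}{6} \approx 2.8333$)
$R{\left(d,b \right)} = \frac{17 b}{6}$ ($R{\left(d,b \right)} = \frac{17 b}{6} + 0 = \frac{17 b}{6}$)
$D{\left(U,Y \right)} = U Y$
$\left(Z{\left(-177 \right)} + D{\left(33,R{\left(-5,11 \right)} \right)}\right) + 7596 = \left(-177 + 33 \cdot \frac{17}{6} \cdot 11\right) + 7596 = \left(-177 + 33 \cdot \frac{187}{6}\right) + 7596 = \left(-177 + \frac{2057}{2}\right) + 7596 = \frac{1703}{2} + 7596 = \frac{16895}{2}$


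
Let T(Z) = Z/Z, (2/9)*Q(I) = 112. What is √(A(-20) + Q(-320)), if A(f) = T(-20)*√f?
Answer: √(504 + 2*I*√5) ≈ 22.45 + 0.0996*I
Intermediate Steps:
Q(I) = 504 (Q(I) = (9/2)*112 = 504)
T(Z) = 1
A(f) = √f (A(f) = 1*√f = √f)
√(A(-20) + Q(-320)) = √(√(-20) + 504) = √(2*I*√5 + 504) = √(504 + 2*I*√5)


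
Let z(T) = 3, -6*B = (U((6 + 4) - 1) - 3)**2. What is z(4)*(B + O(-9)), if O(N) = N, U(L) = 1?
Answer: -29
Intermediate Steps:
B = -2/3 (B = -(1 - 3)**2/6 = -1/6*(-2)**2 = -1/6*4 = -2/3 ≈ -0.66667)
z(4)*(B + O(-9)) = 3*(-2/3 - 9) = 3*(-29/3) = -29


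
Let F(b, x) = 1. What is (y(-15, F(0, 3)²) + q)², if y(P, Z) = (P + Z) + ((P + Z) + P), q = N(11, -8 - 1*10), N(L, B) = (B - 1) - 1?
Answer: 3969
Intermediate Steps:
N(L, B) = -2 + B (N(L, B) = (-1 + B) - 1 = -2 + B)
q = -20 (q = -2 + (-8 - 1*10) = -2 + (-8 - 10) = -2 - 18 = -20)
y(P, Z) = 2*Z + 3*P (y(P, Z) = (P + Z) + (Z + 2*P) = 2*Z + 3*P)
(y(-15, F(0, 3)²) + q)² = ((2*1² + 3*(-15)) - 20)² = ((2*1 - 45) - 20)² = ((2 - 45) - 20)² = (-43 - 20)² = (-63)² = 3969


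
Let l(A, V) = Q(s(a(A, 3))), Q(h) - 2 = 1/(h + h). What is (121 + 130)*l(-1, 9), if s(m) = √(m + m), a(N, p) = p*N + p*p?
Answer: 502 + 251*√3/12 ≈ 538.23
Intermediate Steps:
a(N, p) = p² + N*p (a(N, p) = N*p + p² = p² + N*p)
s(m) = √2*√m (s(m) = √(2*m) = √2*√m)
Q(h) = 2 + 1/(2*h) (Q(h) = 2 + 1/(h + h) = 2 + 1/(2*h))
l(A, V) = 2 + √2/(4*√(9 + 3*A)) (l(A, V) = 2 + 1/(2*((√2*√(3*(A + 3))))) = 2 + 1/(2*((√2*√(3*(3 + A))))) = 2 + 1/(2*((√2*√(9 + 3*A)))) = 2 + (√2/(2*√(9 + 3*A)))/2 = 2 + √2/(4*√(9 + 3*A)))
(121 + 130)*l(-1, 9) = (121 + 130)*(2 + √6/(12*√(3 - 1))) = 251*(2 + √6/(12*√2)) = 251*(2 + √6*(√2/2)/12) = 251*(2 + √3/12) = 502 + 251*√3/12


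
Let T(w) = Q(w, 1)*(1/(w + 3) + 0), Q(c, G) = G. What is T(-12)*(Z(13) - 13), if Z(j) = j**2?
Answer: -52/3 ≈ -17.333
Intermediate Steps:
T(w) = 1/(3 + w) (T(w) = 1*(1/(w + 3) + 0) = 1*(1/(3 + w) + 0) = 1/(3 + w))
T(-12)*(Z(13) - 13) = (13**2 - 13)/(3 - 12) = (169 - 13)/(-9) = -1/9*156 = -52/3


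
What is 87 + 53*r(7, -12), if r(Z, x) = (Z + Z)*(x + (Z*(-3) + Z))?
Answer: -19205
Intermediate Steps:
r(Z, x) = 2*Z*(x - 2*Z) (r(Z, x) = (2*Z)*(x + (-3*Z + Z)) = (2*Z)*(x - 2*Z) = 2*Z*(x - 2*Z))
87 + 53*r(7, -12) = 87 + 53*(2*7*(-12 - 2*7)) = 87 + 53*(2*7*(-12 - 14)) = 87 + 53*(2*7*(-26)) = 87 + 53*(-364) = 87 - 19292 = -19205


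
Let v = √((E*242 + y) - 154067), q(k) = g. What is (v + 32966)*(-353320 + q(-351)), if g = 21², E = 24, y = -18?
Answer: -11633009114 - 352879*I*√148277 ≈ -1.1633e+10 - 1.3588e+8*I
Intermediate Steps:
g = 441
q(k) = 441
v = I*√148277 (v = √((24*242 - 18) - 154067) = √((5808 - 18) - 154067) = √(5790 - 154067) = √(-148277) = I*√148277 ≈ 385.07*I)
(v + 32966)*(-353320 + q(-351)) = (I*√148277 + 32966)*(-353320 + 441) = (32966 + I*√148277)*(-352879) = -11633009114 - 352879*I*√148277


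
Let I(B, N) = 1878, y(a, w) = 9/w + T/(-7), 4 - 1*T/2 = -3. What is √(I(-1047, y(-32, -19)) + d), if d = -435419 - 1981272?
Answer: I*√2414813 ≈ 1554.0*I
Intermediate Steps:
T = 14 (T = 8 - 2*(-3) = 8 + 6 = 14)
y(a, w) = -2 + 9/w (y(a, w) = 9/w + 14/(-7) = 9/w + 14*(-⅐) = 9/w - 2 = -2 + 9/w)
d = -2416691
√(I(-1047, y(-32, -19)) + d) = √(1878 - 2416691) = √(-2414813) = I*√2414813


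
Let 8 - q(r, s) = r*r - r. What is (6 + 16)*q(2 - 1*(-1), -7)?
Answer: 44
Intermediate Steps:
q(r, s) = 8 + r - r² (q(r, s) = 8 - (r*r - r) = 8 - (r² - r) = 8 + (r - r²) = 8 + r - r²)
(6 + 16)*q(2 - 1*(-1), -7) = (6 + 16)*(8 + (2 - 1*(-1)) - (2 - 1*(-1))²) = 22*(8 + (2 + 1) - (2 + 1)²) = 22*(8 + 3 - 1*3²) = 22*(8 + 3 - 1*9) = 22*(8 + 3 - 9) = 22*2 = 44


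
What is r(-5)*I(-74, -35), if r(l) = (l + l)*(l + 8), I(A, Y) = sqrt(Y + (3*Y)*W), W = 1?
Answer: -60*I*sqrt(35) ≈ -354.96*I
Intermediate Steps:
I(A, Y) = 2*sqrt(Y) (I(A, Y) = sqrt(Y + (3*Y)*1) = sqrt(Y + 3*Y) = sqrt(4*Y) = 2*sqrt(Y))
r(l) = 2*l*(8 + l) (r(l) = (2*l)*(8 + l) = 2*l*(8 + l))
r(-5)*I(-74, -35) = (2*(-5)*(8 - 5))*(2*sqrt(-35)) = (2*(-5)*3)*(2*(I*sqrt(35))) = -60*I*sqrt(35)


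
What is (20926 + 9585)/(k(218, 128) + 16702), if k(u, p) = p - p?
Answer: 30511/16702 ≈ 1.8268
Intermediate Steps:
k(u, p) = 0
(20926 + 9585)/(k(218, 128) + 16702) = (20926 + 9585)/(0 + 16702) = 30511/16702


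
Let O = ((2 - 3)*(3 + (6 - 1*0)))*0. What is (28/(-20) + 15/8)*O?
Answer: 0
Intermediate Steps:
O = 0 (O = -(3 + (6 + 0))*0 = -(3 + 6)*0 = -1*9*0 = -9*0 = 0)
(28/(-20) + 15/8)*O = (28/(-20) + 15/8)*0 = (28*(-1/20) + 15*(⅛))*0 = (-7/5 + 15/8)*0 = (19/40)*0 = 0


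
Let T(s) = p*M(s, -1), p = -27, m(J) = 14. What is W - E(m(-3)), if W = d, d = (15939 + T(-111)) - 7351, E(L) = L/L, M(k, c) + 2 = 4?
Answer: 8533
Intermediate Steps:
M(k, c) = 2 (M(k, c) = -2 + 4 = 2)
E(L) = 1
T(s) = -54 (T(s) = -27*2 = -54)
d = 8534 (d = (15939 - 54) - 7351 = 15885 - 7351 = 8534)
W = 8534
W - E(m(-3)) = 8534 - 1*1 = 8534 - 1 = 8533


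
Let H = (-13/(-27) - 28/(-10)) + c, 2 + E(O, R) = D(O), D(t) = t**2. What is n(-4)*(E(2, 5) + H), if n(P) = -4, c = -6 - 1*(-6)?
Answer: -2852/135 ≈ -21.126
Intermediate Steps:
E(O, R) = -2 + O**2
c = 0 (c = -6 + 6 = 0)
H = 443/135 (H = (-13/(-27) - 28/(-10)) + 0 = (-13*(-1/27) - 28*(-1/10)) + 0 = (13/27 + 14/5) + 0 = 443/135 + 0 = 443/135 ≈ 3.2815)
n(-4)*(E(2, 5) + H) = -4*((-2 + 2**2) + 443/135) = -4*((-2 + 4) + 443/135) = -4*(2 + 443/135) = -4*713/135 = -2852/135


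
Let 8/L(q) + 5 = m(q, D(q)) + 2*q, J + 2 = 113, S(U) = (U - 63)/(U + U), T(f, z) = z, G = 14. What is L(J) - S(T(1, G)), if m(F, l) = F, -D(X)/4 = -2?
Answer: 291/164 ≈ 1.7744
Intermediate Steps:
D(X) = 8 (D(X) = -4*(-2) = 8)
S(U) = (-63 + U)/(2*U) (S(U) = (-63 + U)/((2*U)) = (-63 + U)*(1/(2*U)) = (-63 + U)/(2*U))
J = 111 (J = -2 + 113 = 111)
L(q) = 8/(-5 + 3*q) (L(q) = 8/(-5 + (q + 2*q)) = 8/(-5 + 3*q))
L(J) - S(T(1, G)) = 8/(-5 + 3*111) - (-63 + 14)/(2*14) = 8/(-5 + 333) - (-49)/(2*14) = 8/328 - 1*(-7/4) = 8*(1/328) + 7/4 = 1/41 + 7/4 = 291/164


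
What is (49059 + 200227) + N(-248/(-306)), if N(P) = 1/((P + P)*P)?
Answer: 7666066481/30752 ≈ 2.4929e+5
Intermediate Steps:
N(P) = 1/(2*P**2) (N(P) = 1/(((2*P))*P) = (1/(2*P))/P = 1/(2*P**2))
(49059 + 200227) + N(-248/(-306)) = (49059 + 200227) + 1/(2*(-248/(-306))**2) = 249286 + 1/(2*(-248*(-1/306))**2) = 249286 + 1/(2*(124/153)**2) = 249286 + (1/2)*(23409/15376) = 249286 + 23409/30752 = 7666066481/30752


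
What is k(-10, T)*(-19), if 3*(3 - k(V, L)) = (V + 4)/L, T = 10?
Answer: -304/5 ≈ -60.800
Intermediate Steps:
k(V, L) = 3 - (4 + V)/(3*L) (k(V, L) = 3 - (V + 4)/(3*L) = 3 - (4 + V)/(3*L))
k(-10, T)*(-19) = ((1/3)*(-4 - 1*(-10) + 9*10)/10)*(-19) = ((1/3)*(1/10)*(-4 + 10 + 90))*(-19) = ((1/3)*(1/10)*96)*(-19) = (16/5)*(-19) = -304/5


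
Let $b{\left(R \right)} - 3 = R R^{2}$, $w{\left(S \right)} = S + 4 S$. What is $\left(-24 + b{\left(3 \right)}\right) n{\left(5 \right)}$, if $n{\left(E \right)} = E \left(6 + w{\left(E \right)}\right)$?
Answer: $930$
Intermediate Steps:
$w{\left(S \right)} = 5 S$
$n{\left(E \right)} = E \left(6 + 5 E\right)$
$b{\left(R \right)} = 3 + R^{3}$ ($b{\left(R \right)} = 3 + R R^{2} = 3 + R^{3}$)
$\left(-24 + b{\left(3 \right)}\right) n{\left(5 \right)} = \left(-24 + \left(3 + 3^{3}\right)\right) 5 \left(6 + 5 \cdot 5\right) = \left(-24 + \left(3 + 27\right)\right) 5 \left(6 + 25\right) = \left(-24 + 30\right) 5 \cdot 31 = 6 \cdot 155 = 930$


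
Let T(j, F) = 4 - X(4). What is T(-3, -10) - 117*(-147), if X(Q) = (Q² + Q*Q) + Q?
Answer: 17167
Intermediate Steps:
X(Q) = Q + 2*Q² (X(Q) = (Q² + Q²) + Q = 2*Q² + Q = Q + 2*Q²)
T(j, F) = -32 (T(j, F) = 4 - 4*(1 + 2*4) = 4 - 4*(1 + 8) = 4 - 4*9 = 4 - 1*36 = 4 - 36 = -32)
T(-3, -10) - 117*(-147) = -32 - 117*(-147) = -32 + 17199 = 17167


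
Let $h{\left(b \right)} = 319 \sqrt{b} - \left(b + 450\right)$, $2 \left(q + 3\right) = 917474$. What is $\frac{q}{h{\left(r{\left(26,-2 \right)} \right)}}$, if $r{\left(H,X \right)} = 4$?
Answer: $\frac{229367}{92} \approx 2493.1$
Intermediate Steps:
$q = 458734$ ($q = -3 + \frac{1}{2} \cdot 917474 = -3 + 458737 = 458734$)
$h{\left(b \right)} = -450 - b + 319 \sqrt{b}$ ($h{\left(b \right)} = 319 \sqrt{b} - \left(450 + b\right) = -450 - b + 319 \sqrt{b}$)
$\frac{q}{h{\left(r{\left(26,-2 \right)} \right)}} = \frac{458734}{-450 - 4 + 319 \sqrt{4}} = \frac{458734}{-450 - 4 + 319 \cdot 2} = \frac{458734}{-450 - 4 + 638} = \frac{458734}{184} = 458734 \cdot \frac{1}{184} = \frac{229367}{92}$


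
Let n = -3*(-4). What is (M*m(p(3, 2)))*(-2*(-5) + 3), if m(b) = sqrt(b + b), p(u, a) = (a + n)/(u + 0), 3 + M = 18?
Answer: 130*sqrt(21) ≈ 595.73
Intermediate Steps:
n = 12
M = 15 (M = -3 + 18 = 15)
p(u, a) = (12 + a)/u (p(u, a) = (a + 12)/(u + 0) = (12 + a)/u)
m(b) = sqrt(2)*sqrt(b) (m(b) = sqrt(2*b) = sqrt(2)*sqrt(b))
(M*m(p(3, 2)))*(-2*(-5) + 3) = (15*(sqrt(2)*sqrt((12 + 2)/3)))*(-2*(-5) + 3) = (15*(sqrt(2)*sqrt((1/3)*14)))*(10 + 3) = (15*(sqrt(2)*sqrt(14/3)))*13 = (15*(sqrt(2)*(sqrt(42)/3)))*13 = (15*(2*sqrt(21)/3))*13 = (10*sqrt(21))*13 = 130*sqrt(21)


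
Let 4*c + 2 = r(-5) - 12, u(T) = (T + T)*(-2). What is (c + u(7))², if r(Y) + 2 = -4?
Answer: 1089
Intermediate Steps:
u(T) = -4*T (u(T) = (2*T)*(-2) = -4*T)
r(Y) = -6 (r(Y) = -2 - 4 = -6)
c = -5 (c = -½ + (-6 - 12)/4 = -½ + (¼)*(-18) = -½ - 9/2 = -5)
(c + u(7))² = (-5 - 4*7)² = (-5 - 28)² = (-33)² = 1089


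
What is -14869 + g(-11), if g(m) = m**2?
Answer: -14748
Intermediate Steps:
-14869 + g(-11) = -14869 + (-11)**2 = -14869 + 121 = -14748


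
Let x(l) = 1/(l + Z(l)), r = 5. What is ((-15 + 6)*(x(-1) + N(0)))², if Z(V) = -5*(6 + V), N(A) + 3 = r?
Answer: 210681/676 ≈ 311.66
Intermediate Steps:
N(A) = 2 (N(A) = -3 + 5 = 2)
Z(V) = -30 - 5*V
x(l) = 1/(-30 - 4*l) (x(l) = 1/(l + (-30 - 5*l)) = 1/(-30 - 4*l))
((-15 + 6)*(x(-1) + N(0)))² = ((-15 + 6)*(-1/(30 + 4*(-1)) + 2))² = (-9*(-1/(30 - 4) + 2))² = (-9*(-1/26 + 2))² = (-9*51/26)² = (-459/26)² = 210681/676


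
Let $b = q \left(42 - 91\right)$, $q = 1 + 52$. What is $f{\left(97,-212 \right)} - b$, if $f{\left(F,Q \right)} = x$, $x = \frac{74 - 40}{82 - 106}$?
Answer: $\frac{31147}{12} \approx 2595.6$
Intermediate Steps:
$x = - \frac{17}{12}$ ($x = \frac{34}{-24} = 34 \left(- \frac{1}{24}\right) = - \frac{17}{12} \approx -1.4167$)
$f{\left(F,Q \right)} = - \frac{17}{12}$
$q = 53$
$b = -2597$ ($b = 53 \left(42 - 91\right) = 53 \left(-49\right) = -2597$)
$f{\left(97,-212 \right)} - b = - \frac{17}{12} - -2597 = - \frac{17}{12} + 2597 = \frac{31147}{12}$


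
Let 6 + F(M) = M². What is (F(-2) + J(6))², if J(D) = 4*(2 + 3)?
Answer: 324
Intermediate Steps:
F(M) = -6 + M²
J(D) = 20 (J(D) = 4*5 = 20)
(F(-2) + J(6))² = ((-6 + (-2)²) + 20)² = ((-6 + 4) + 20)² = (-2 + 20)² = 18² = 324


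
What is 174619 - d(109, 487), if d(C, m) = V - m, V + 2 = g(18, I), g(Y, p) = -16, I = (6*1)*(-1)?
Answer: 175124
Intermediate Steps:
I = -6 (I = 6*(-1) = -6)
V = -18 (V = -2 - 16 = -18)
d(C, m) = -18 - m
174619 - d(109, 487) = 174619 - (-18 - 1*487) = 174619 - (-18 - 487) = 174619 - 1*(-505) = 174619 + 505 = 175124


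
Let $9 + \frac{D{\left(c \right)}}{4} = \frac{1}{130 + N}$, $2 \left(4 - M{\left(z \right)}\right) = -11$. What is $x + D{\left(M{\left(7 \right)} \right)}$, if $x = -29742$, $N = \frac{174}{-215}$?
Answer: $- \frac{206778217}{6944} \approx -29778.0$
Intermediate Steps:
$N = - \frac{174}{215}$ ($N = 174 \left(- \frac{1}{215}\right) = - \frac{174}{215} \approx -0.8093$)
$M{\left(z \right)} = \frac{19}{2}$ ($M{\left(z \right)} = 4 - - \frac{11}{2} = 4 + \frac{11}{2} = \frac{19}{2}$)
$D{\left(c \right)} = - \frac{249769}{6944}$ ($D{\left(c \right)} = -36 + \frac{4}{130 - \frac{174}{215}} = -36 + \frac{4}{\frac{27776}{215}} = -36 + 4 \cdot \frac{215}{27776} = -36 + \frac{215}{6944} = - \frac{249769}{6944}$)
$x + D{\left(M{\left(7 \right)} \right)} = -29742 - \frac{249769}{6944} = - \frac{206778217}{6944}$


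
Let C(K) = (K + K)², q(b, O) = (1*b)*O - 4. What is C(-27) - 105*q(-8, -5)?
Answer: -864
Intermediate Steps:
q(b, O) = -4 + O*b (q(b, O) = b*O - 4 = O*b - 4 = -4 + O*b)
C(K) = 4*K² (C(K) = (2*K)² = 4*K²)
C(-27) - 105*q(-8, -5) = 4*(-27)² - 105*(-4 - 5*(-8)) = 4*729 - 105*(-4 + 40) = 2916 - 105*36 = 2916 - 3780 = -864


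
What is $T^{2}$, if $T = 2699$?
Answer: $7284601$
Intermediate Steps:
$T^{2} = 2699^{2} = 7284601$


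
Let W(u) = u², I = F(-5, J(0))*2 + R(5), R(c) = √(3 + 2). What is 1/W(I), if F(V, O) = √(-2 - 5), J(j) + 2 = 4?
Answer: -I/(4*√35 + 23*I) ≈ -0.02112 - 0.02173*I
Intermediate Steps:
J(j) = 2 (J(j) = -2 + 4 = 2)
R(c) = √5
F(V, O) = I*√7 (F(V, O) = √(-7) = I*√7)
I = √5 + 2*I*√7 (I = (I*√7)*2 + √5 = 2*I*√7 + √5 = √5 + 2*I*√7 ≈ 2.2361 + 5.2915*I)
1/W(I) = 1/((√5 + 2*I*√7)²) = (√5 + 2*I*√7)⁻²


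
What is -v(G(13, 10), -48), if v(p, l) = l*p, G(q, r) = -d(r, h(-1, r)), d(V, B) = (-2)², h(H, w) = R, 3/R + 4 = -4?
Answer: -192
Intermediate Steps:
R = -3/8 (R = 3/(-4 - 4) = 3/(-8) = 3*(-⅛) = -3/8 ≈ -0.37500)
h(H, w) = -3/8
d(V, B) = 4
G(q, r) = -4 (G(q, r) = -1*4 = -4)
-v(G(13, 10), -48) = -(-48)*(-4) = -1*192 = -192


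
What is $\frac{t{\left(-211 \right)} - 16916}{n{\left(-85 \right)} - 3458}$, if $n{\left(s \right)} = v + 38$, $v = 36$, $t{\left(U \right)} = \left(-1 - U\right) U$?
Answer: $\frac{30613}{1692} \approx 18.093$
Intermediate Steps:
$t{\left(U \right)} = U \left(-1 - U\right)$
$n{\left(s \right)} = 74$ ($n{\left(s \right)} = 36 + 38 = 74$)
$\frac{t{\left(-211 \right)} - 16916}{n{\left(-85 \right)} - 3458} = \frac{\left(-1\right) \left(-211\right) \left(1 - 211\right) - 16916}{74 - 3458} = \frac{\left(-1\right) \left(-211\right) \left(-210\right) - 16916}{-3384} = \left(-44310 - 16916\right) \left(- \frac{1}{3384}\right) = \left(-61226\right) \left(- \frac{1}{3384}\right) = \frac{30613}{1692}$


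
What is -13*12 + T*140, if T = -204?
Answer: -28716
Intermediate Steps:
-13*12 + T*140 = -13*12 - 204*140 = -156 - 28560 = -28716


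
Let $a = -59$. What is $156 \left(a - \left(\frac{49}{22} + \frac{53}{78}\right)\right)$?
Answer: $- \frac{106232}{11} \approx -9657.5$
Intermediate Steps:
$156 \left(a - \left(\frac{49}{22} + \frac{53}{78}\right)\right) = 156 \left(-59 - \left(\frac{49}{22} + \frac{53}{78}\right)\right) = 156 \left(-59 - \frac{1247}{429}\right) = 156 \left(- \frac{26558}{429}\right) = - \frac{106232}{11}$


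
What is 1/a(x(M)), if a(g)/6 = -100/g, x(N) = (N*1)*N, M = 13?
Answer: -169/600 ≈ -0.28167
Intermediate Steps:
x(N) = N² (x(N) = N*N = N²)
a(g) = -600/g (a(g) = 6*(-100/g) = -600/g)
1/a(x(M)) = 1/(-600/(13²)) = 1/(-600/169) = -169/600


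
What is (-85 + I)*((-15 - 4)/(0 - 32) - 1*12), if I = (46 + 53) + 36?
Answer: -9125/16 ≈ -570.31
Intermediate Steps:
I = 135 (I = 99 + 36 = 135)
(-85 + I)*((-15 - 4)/(0 - 32) - 1*12) = (-85 + 135)*((-15 - 4)/(0 - 32) - 1*12) = 50*(-19/(-32) - 12) = 50*(-19*(-1/32) - 12) = 50*(19/32 - 12) = 50*(-365/32) = -9125/16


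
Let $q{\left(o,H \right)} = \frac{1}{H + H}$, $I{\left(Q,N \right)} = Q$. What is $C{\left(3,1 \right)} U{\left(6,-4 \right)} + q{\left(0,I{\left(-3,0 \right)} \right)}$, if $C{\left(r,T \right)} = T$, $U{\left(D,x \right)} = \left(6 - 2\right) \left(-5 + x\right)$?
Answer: $- \frac{217}{6} \approx -36.167$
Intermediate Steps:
$U{\left(D,x \right)} = -20 + 4 x$ ($U{\left(D,x \right)} = 4 \left(-5 + x\right) = -20 + 4 x$)
$q{\left(o,H \right)} = \frac{1}{2 H}$
$C{\left(3,1 \right)} U{\left(6,-4 \right)} + q{\left(0,I{\left(-3,0 \right)} \right)} = 1 \left(-20 + 4 \left(-4\right)\right) + \frac{1}{2 \left(-3\right)} = 1 \left(-20 - 16\right) + \frac{1}{2} \left(- \frac{1}{3}\right) = 1 \left(-36\right) - \frac{1}{6} = -36 - \frac{1}{6} = - \frac{217}{6}$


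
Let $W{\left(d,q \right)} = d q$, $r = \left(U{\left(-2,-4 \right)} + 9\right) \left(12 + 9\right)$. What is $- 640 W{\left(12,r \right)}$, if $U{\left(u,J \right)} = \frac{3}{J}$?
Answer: $-1330560$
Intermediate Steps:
$r = \frac{693}{4}$ ($r = \left(\frac{3}{-4} + 9\right) \left(12 + 9\right) = \left(3 \left(- \frac{1}{4}\right) + 9\right) 21 = \left(- \frac{3}{4} + 9\right) 21 = \frac{33}{4} \cdot 21 = \frac{693}{4} \approx 173.25$)
$- 640 W{\left(12,r \right)} = - 640 \cdot 12 \cdot \frac{693}{4} = \left(-640\right) 2079 = -1330560$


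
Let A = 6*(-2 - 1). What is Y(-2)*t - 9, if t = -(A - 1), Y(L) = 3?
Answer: 48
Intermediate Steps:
A = -18 (A = 6*(-3) = -18)
t = 19 (t = -(-18 - 1) = -1*(-19) = 19)
Y(-2)*t - 9 = 3*19 - 9 = 57 - 9 = 48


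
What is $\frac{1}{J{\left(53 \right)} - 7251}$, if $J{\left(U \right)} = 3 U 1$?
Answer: $- \frac{1}{7092} \approx -0.000141$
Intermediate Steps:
$J{\left(U \right)} = 3 U$
$\frac{1}{J{\left(53 \right)} - 7251} = \frac{1}{3 \cdot 53 - 7251} = \frac{1}{159 - 7251} = \frac{1}{-7092} = - \frac{1}{7092}$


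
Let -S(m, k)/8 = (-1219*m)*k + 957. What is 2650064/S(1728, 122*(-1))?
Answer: -331258/256985661 ≈ -0.0012890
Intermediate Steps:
S(m, k) = -7656 + 9752*k*m (S(m, k) = -8*((-1219*m)*k + 957) = -8*(-1219*k*m + 957) = -8*(957 - 1219*k*m) = -7656 + 9752*k*m)
2650064/S(1728, 122*(-1)) = 2650064/(-7656 + 9752*(122*(-1))*1728) = 2650064/(-7656 + 9752*(-122)*1728) = 2650064/(-7656 - 2055877632) = 2650064/(-2055885288) = 2650064*(-1/2055885288) = -331258/256985661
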